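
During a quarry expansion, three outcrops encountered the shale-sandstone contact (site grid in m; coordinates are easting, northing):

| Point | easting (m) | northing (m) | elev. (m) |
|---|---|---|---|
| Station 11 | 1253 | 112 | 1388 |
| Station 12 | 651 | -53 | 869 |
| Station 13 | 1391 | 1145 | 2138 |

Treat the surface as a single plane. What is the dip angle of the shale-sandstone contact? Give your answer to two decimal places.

Two edge vectors: Station 11→Station 12 = (-602, -165, -519), Station 11→Station 13 = (138, 1033, 750).
Normal n = (Station 11→Station 12) × (Station 11→Station 13) = (412377, 379878, -599096).
So ∂z/∂easting = −n_x/n_z = 0.68833 and ∂z/∂northing = −n_y/n_z = 0.63409.
Gradient magnitude |∇z| = √(a² + b²) = √(0.47380 + 0.40206) = 0.93588.
True dip = arctan(0.93588) = 43.10°, dipping toward SW (azimuth ≈ 227°).

43.10°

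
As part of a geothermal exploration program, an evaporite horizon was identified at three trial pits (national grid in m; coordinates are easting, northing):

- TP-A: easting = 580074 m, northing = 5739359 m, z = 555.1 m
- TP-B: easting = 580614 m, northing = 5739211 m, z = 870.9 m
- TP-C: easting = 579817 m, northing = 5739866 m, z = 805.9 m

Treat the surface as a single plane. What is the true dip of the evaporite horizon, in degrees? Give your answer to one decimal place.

51.2°

Let the plane be z = a·easting + b·northing + c.
TP-B−TP-A: 540a − 148b = 315.8;  TP-C−TP-A: −257a + 507b = 250.8.
Solving gives a = 0.83662, b = 0.91876.
Gradient magnitude |∇z| = √(a² + b²) = √(0.69994 + 0.84412) = 1.24260.
True dip = arctan(1.24260) = 51.2°, dipping toward SW (azimuth ≈ 222°).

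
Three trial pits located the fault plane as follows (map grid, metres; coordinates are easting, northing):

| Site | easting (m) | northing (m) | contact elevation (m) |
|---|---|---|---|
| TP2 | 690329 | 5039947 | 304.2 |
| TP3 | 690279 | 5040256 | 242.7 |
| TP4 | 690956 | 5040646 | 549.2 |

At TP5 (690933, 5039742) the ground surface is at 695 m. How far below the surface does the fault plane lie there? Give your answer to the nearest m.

Let the plane be z = a·easting + b·northing + c.
TP3−TP2: −50a + 309b = −61.5;  TP4−TP2: 627a + 699b = 245.
Solving gives a = 0.51900802, b = −0.11504725.
Then c = 304.2 − a·690329 − b·5039947 = 221849.94.
At (690933, 5039742): z_contact = 358599.8 − 579808.4 + 221849.94 = 641.3 m.
Depth below ground = 695 − 641.3 = 54 m.

54 m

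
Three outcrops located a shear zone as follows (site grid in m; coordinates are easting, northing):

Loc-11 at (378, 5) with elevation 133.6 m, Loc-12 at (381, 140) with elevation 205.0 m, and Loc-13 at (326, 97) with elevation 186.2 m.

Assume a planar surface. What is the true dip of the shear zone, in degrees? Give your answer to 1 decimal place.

Two edge vectors: Loc-11→Loc-12 = (3, 135, 71.4), Loc-11→Loc-13 = (-52, 92, 52.6).
Normal n = (Loc-11→Loc-12) × (Loc-11→Loc-13) = (532.2, -3870.6, 7296).
So ∂z/∂easting = −n_x/n_z = −0.07294 and ∂z/∂northing = −n_y/n_z = 0.53051.
Gradient magnitude |∇z| = √(a² + b²) = √(0.00532 + 0.28144) = 0.53550.
True dip = arctan(0.53550) = 28.2°, dipping toward S (azimuth ≈ 172°).

28.2°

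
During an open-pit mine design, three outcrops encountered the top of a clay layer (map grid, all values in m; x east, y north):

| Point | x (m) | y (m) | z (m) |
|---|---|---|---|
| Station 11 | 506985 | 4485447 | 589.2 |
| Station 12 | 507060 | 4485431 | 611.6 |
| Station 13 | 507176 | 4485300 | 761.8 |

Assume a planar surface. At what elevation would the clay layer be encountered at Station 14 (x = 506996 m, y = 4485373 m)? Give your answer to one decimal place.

Let the plane be z = a·x + b·y + c.
Station 12−Station 11: 75a − 16b = 22.4;  Station 13−Station 11: 191a − 147b = 172.6.
Solving gives a = 0.066658301, b = −1.087539214.
Then c = 589.2 − a·506985 − b·4485447 = 4844893.95.
At (506996, 4485373): z = 33795.5 − 4878019.0 + 4844893.95 = 670.4 m.

670.4 m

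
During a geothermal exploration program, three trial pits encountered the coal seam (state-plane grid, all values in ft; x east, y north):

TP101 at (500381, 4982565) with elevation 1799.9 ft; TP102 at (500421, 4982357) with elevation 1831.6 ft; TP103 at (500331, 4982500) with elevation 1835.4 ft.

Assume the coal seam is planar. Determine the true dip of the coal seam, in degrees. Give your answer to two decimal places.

25.18°

Let the plane be z = a·x + b·y + c.
TP102−TP101: 40a − 208b = 31.7;  TP103−TP101: −50a − 65b = 35.5.
Solving gives a = −0.40950, b = −0.23115.
Gradient magnitude |∇z| = √(a² + b²) = √(0.16769 + 0.05343) = 0.47024.
True dip = arctan(0.47024) = 25.18°, dipping toward ENE (azimuth ≈ 061°).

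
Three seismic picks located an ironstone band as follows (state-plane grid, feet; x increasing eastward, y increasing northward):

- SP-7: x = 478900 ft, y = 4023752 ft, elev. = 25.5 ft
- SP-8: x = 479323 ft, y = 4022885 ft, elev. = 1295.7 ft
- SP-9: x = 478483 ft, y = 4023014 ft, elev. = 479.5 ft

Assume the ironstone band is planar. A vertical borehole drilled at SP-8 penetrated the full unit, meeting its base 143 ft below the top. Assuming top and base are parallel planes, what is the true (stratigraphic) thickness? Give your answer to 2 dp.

85.47 ft

Let the plane be z = a·x + b·y + c.
SP-8−SP-7: 423a − 867b = 1270.2;  SP-9−SP-7: −417a − 738b = 454.
Solving gives a = 0.80715, b = −1.07125.
|∇z| = √(a²+b²) = 1.34130, so dip δ = arctan(1.34130) = 53.29°.
True thickness = vertical thickness × cos δ = 143 × cos 53.29° = 85.47 ft.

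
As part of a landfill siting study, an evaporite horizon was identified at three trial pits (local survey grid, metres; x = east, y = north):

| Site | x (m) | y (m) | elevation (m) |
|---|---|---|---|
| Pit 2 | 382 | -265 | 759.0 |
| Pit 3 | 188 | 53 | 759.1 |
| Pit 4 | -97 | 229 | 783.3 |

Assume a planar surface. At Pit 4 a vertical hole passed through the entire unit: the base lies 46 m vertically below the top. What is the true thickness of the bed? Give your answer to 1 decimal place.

45.4 m

Let the plane be z = a·x + b·y + c.
Pit 3−Pit 2: −194a + 318b = 0.1;  Pit 4−Pit 2: −479a + 494b = 24.3.
Solving gives a = −0.13593, b = −0.08261.
|∇z| = √(a²+b²) = 0.15906, so dip δ = arctan(0.15906) = 9.04°.
True thickness = vertical thickness × cos δ = 46 × cos 9.04° = 45.4 m.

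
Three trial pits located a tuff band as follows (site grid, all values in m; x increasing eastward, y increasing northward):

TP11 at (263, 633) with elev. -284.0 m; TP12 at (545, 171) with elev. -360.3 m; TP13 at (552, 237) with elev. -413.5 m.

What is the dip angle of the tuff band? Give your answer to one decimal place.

Two edge vectors: TP11→TP12 = (282, -462, -76.3), TP11→TP13 = (289, -396, -129.5).
Normal n = (TP11→TP12) × (TP11→TP13) = (29614.2, 14468.3, 21846).
So ∂z/∂x = −n_x/n_z = −1.35559 and ∂z/∂y = −n_y/n_z = −0.66229.
Gradient magnitude |∇z| = √(a² + b²) = √(1.83762 + 0.43862) = 1.50872.
True dip = arctan(1.50872) = 56.5°, dipping toward ENE (azimuth ≈ 064°).

56.5°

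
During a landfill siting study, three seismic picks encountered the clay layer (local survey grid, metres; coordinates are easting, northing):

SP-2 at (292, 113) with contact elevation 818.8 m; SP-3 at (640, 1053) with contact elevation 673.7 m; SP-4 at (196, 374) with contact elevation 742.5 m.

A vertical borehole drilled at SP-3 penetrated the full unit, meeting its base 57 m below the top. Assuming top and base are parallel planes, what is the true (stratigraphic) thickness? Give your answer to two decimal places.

54.72 m

Two edge vectors: SP-2→SP-3 = (348, 940, -145.1), SP-2→SP-4 = (-96, 261, -76.3).
Normal n = (SP-2→SP-3) × (SP-2→SP-4) = (-33850.9, 40482, 181068).
So ∂z/∂easting = −n_x/n_z = 0.18695 and ∂z/∂northing = −n_y/n_z = −0.22357.
|∇z| = √(a²+b²) = 0.29144, so dip δ = arctan(0.29144) = 16.25°.
True thickness = vertical thickness × cos δ = 57 × cos 16.25° = 54.72 m.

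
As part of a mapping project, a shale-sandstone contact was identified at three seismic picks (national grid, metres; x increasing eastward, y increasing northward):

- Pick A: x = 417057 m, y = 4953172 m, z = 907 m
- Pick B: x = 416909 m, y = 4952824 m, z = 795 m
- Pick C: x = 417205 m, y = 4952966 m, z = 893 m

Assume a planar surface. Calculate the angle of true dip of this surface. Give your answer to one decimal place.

Two edge vectors: Pick A→Pick B = (-148, -348, -112), Pick A→Pick C = (148, -206, -14).
Normal n = (Pick A→Pick B) × (Pick A→Pick C) = (-18200, -18648, 81992).
So ∂z/∂x = −n_x/n_z = 0.22197 and ∂z/∂y = −n_y/n_z = 0.22744.
Gradient magnitude |∇z| = √(a² + b²) = √(0.04927 + 0.05173) = 0.31780.
True dip = arctan(0.31780) = 17.6°, dipping toward SW (azimuth ≈ 224°).

17.6°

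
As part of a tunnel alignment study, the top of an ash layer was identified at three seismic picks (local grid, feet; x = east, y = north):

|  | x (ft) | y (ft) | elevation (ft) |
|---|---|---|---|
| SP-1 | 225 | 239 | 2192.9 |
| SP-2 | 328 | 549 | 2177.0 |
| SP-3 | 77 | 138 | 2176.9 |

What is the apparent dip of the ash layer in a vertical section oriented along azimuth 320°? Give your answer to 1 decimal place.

Two edge vectors: SP-1→SP-2 = (103, 310, -15.9), SP-1→SP-3 = (-148, -101, -16).
Normal n = (SP-1→SP-2) × (SP-1→SP-3) = (-6565.9, 4001.2, 35477).
So ∂z/∂x = −n_x/n_z = 0.18507 and ∂z/∂y = −n_y/n_z = −0.11278.
Unit vector along 320° is (sin 320°, cos 320°) = (-0.6428, 0.7660).
Slope in that direction = a·(-0.6428) + b·(0.7660) = −0.20536.
Apparent dip = arctan|0.20536| = 11.6° (true dip is 12.2°, so apparent ≤ true as expected).

11.6°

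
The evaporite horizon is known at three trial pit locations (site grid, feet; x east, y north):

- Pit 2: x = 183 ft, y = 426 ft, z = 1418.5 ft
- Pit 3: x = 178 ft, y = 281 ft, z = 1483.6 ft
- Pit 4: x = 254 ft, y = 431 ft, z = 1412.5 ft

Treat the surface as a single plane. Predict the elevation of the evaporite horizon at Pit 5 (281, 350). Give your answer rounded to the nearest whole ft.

Let the plane be z = a·x + b·y + c.
Pit 3−Pit 2: −5a − 145b = 65.1;  Pit 4−Pit 2: 71a + 5b = −6.
Solving gives a = −0.05302, b = −0.44714.
Then c = 1418.5 − a·183 − b·426 = 1618.68.
At (281, 350): z = −14.9 − 156.5 + 1618.68 = 1447.3 ft.

1447 ft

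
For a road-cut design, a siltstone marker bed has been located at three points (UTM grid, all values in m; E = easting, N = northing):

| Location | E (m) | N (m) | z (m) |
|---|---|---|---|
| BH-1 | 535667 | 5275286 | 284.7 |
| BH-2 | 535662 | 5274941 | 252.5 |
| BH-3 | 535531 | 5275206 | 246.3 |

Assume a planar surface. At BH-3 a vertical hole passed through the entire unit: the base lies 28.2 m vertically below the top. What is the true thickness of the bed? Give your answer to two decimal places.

Two edge vectors: BH-1→BH-2 = (-5, -345, -32.2), BH-1→BH-3 = (-136, -80, -38.4).
Normal n = (BH-1→BH-2) × (BH-1→BH-3) = (10672, 4187.2, -46520).
So ∂z/∂E = −n_x/n_z = 0.22941 and ∂z/∂N = −n_y/n_z = 0.09001.
|∇z| = √(a²+b²) = 0.24643, so dip δ = arctan(0.24643) = 13.84°.
True thickness = vertical thickness × cos δ = 28.2 × cos 13.84° = 27.38 m.

27.38 m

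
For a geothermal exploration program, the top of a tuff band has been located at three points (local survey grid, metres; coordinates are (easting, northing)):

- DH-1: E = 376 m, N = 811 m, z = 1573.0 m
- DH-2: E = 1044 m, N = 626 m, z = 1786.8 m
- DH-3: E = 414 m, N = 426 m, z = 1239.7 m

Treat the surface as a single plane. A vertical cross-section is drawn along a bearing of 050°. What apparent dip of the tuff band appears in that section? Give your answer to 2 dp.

Let the plane be z = a·E + b·N + c.
DH-2−DH-1: 668a − 185b = 213.8;  DH-3−DH-1: 38a − 385b = −333.3.
Solving gives a = 0.57555, b = 0.92252.
Unit vector along 050° is (sin 50°, cos 50°) = (0.7660, 0.6428).
Slope in that direction = a·(0.7660) + b·(0.6428) = 1.03388.
Apparent dip = arctan|1.03388| = 45.95° (true dip is 47.4°, so apparent ≤ true as expected).

45.95°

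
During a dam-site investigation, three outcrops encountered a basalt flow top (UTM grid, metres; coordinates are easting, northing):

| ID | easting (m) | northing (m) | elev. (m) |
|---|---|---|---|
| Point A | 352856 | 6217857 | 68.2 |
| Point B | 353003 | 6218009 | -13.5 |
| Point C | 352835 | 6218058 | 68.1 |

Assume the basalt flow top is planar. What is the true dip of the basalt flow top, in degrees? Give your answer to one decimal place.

Let the plane be z = a·easting + b·northing + c.
Point B−Point A: 147a + 152b = −81.7;  Point C−Point A: −21a + 201b = −0.1.
Solving gives a = −0.50113, b = −0.05285.
Gradient magnitude |∇z| = √(a² + b²) = √(0.25113 + 0.00279) = 0.50391.
True dip = arctan(0.50391) = 26.7°, dipping toward E (azimuth ≈ 084°).

26.7°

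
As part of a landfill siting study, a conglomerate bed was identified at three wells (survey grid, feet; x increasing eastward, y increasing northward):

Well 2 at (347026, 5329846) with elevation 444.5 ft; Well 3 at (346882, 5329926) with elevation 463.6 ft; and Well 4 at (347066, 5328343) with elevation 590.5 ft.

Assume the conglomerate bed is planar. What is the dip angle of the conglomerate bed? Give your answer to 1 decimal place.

12.1°

Let the plane be z = a·x + b·y + c.
Well 3−Well 2: −144a + 80b = 19.1;  Well 4−Well 2: 40a − 1503b = 146.
Solving gives a = −0.18941, b = −0.10218.
Gradient magnitude |∇z| = √(a² + b²) = √(0.03587 + 0.01044) = 0.21521.
True dip = arctan(0.21521) = 12.1°, dipping toward ENE (azimuth ≈ 062°).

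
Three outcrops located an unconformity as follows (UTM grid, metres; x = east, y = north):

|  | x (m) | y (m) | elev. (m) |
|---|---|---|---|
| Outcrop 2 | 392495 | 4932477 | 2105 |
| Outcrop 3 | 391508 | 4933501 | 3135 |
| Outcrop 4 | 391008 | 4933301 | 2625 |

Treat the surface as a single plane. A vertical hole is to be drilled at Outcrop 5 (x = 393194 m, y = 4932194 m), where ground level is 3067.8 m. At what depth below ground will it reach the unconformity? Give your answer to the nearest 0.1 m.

1057.5 m

Let the plane be z = a·x + b·y + c.
Outcrop 3−Outcrop 2: −987a + 1024b = 1030;  Outcrop 4−Outcrop 2: −1487a + 824b = 520.
Solving gives a = 0.445785171, b = 1.435537074.
Then c = 2105 − a·392495 − b·4932477 = −7253617.05.
At (393194, 4932194): z_contact = 175280.05 + 7080347.34 − 7253617.05 = 2010.35 m.
Depth below ground = 3067.8 − 2010.35 = 1057.5 m.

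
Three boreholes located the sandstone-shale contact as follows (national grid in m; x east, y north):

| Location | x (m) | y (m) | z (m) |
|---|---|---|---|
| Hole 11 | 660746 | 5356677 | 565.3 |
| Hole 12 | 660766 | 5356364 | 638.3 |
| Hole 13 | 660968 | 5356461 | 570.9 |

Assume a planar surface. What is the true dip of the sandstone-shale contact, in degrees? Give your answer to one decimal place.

18.1°

Two edge vectors: Hole 11→Hole 12 = (20, -313, 73), Hole 11→Hole 13 = (222, -216, 5.6).
Normal n = (Hole 11→Hole 12) × (Hole 11→Hole 13) = (14015.2, 16094, 65166).
So ∂z/∂x = −n_x/n_z = −0.21507 and ∂z/∂y = −n_y/n_z = −0.24697.
Gradient magnitude |∇z| = √(a² + b²) = √(0.04625 + 0.06099) = 0.32749.
True dip = arctan(0.32749) = 18.1°, dipping toward NE (azimuth ≈ 041°).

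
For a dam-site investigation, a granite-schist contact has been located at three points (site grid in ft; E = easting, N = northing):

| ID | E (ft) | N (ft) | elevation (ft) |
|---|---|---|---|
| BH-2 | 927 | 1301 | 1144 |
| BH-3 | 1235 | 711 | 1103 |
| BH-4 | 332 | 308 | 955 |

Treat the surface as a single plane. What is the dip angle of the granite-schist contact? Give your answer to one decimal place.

9.4°

Two edge vectors: BH-2→BH-3 = (308, -590, -41), BH-2→BH-4 = (-595, -993, -189).
Normal n = (BH-2→BH-3) × (BH-2→BH-4) = (70797, 82607, -656894).
So ∂z/∂E = −n_x/n_z = 0.10778 and ∂z/∂N = −n_y/n_z = 0.12575.
Gradient magnitude |∇z| = √(a² + b²) = √(0.01162 + 0.01581) = 0.16562.
True dip = arctan(0.16562) = 9.4°, dipping toward SW (azimuth ≈ 221°).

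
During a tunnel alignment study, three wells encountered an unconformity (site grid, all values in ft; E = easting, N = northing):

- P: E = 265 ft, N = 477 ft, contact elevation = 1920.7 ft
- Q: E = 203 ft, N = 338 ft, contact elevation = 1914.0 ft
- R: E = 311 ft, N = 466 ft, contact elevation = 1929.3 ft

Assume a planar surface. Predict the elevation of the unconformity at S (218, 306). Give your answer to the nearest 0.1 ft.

Two edge vectors: P→Q = (-62, -139, -6.7), P→R = (46, -11, 8.6).
Normal n = (P→Q) × (P→R) = (-1269.1, 225, 7076).
So ∂z/∂E = −n_x/n_z = 0.17935 and ∂z/∂N = −n_y/n_z = −0.03180.
Intercept c from P: 1920.7 − 47.53 + 15.17 = 1888.34.
At (218, 306): z = 39.1 − 9.7 + 1888.34 = 1917.7 ft.

1917.7 ft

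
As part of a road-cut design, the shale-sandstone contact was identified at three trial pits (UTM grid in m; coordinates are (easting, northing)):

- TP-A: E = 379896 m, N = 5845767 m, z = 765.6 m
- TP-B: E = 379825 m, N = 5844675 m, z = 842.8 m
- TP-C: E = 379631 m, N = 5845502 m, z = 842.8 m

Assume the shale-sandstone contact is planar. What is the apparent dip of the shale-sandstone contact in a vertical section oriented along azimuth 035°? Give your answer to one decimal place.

Two edge vectors: TP-A→TP-B = (-71, -1092, 77.2), TP-A→TP-C = (-265, -265, 77.2).
Normal n = (TP-A→TP-B) × (TP-A→TP-C) = (-63844.4, -14976.8, -270565).
So ∂z/∂E = −n_x/n_z = −0.23597 and ∂z/∂N = −n_y/n_z = −0.05535.
Unit vector along 035° is (sin 35°, cos 35°) = (0.5736, 0.8192).
Slope in that direction = a·(0.5736) + b·(0.8192) = −0.18069.
Apparent dip = arctan|0.18069| = 10.2° (true dip is 13.6°, so apparent ≤ true as expected).

10.2°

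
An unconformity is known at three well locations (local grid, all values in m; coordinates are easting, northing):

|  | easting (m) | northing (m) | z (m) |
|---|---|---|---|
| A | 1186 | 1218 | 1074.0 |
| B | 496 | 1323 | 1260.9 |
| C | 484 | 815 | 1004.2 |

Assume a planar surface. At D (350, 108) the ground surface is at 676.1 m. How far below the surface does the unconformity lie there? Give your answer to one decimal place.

6.5 m

Let the plane be z = a·easting + b·northing + c.
B−A: −690a + 105b = 186.9;  C−A: −702a − 403b = −69.8.
Solving gives a = −0.193279, b = 0.509881.
Then c = 1074 − a·1186 − b·1218 = 682.19.
At (350, 108): z_contact = −67.65 + 55.07 + 682.19 = 669.61 m.
Depth below ground = 676.1 − 669.61 = 6.5 m.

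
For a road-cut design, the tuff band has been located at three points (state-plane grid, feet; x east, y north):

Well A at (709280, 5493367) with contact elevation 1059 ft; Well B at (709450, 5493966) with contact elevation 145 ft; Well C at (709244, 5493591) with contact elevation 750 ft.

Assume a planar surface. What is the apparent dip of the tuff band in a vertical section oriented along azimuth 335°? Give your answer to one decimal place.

49.2°

Let the plane be z = a·x + b·y + c.
Well B−Well A: 170a + 599b = −914;  Well C−Well A: −36a + 224b = −309.
Solving gives a = −0.32937, b = −1.43240.
Unit vector along 335° is (sin 335°, cos 335°) = (-0.4226, 0.9063).
Slope in that direction = a·(-0.4226) + b·(0.9063) = −1.15900.
Apparent dip = arctan|1.15900| = 49.2° (true dip is 55.8°, so apparent ≤ true as expected).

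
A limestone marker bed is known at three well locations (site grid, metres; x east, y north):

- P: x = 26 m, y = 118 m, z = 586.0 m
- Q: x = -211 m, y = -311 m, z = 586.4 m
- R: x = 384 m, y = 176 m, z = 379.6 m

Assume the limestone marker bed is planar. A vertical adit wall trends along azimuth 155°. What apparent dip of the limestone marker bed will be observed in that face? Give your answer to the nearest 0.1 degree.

Two edge vectors: P→Q = (-237, -429, 0.4), P→R = (358, 58, -206.4).
Normal n = (P→Q) × (P→R) = (88522.4, -48773.6, 139836).
So ∂z/∂x = −n_x/n_z = −0.63304 and ∂z/∂y = −n_y/n_z = 0.34879.
Unit vector along 155° is (sin 155°, cos 155°) = (0.4226, -0.9063).
Slope in that direction = a·(0.4226) + b·(-0.9063) = −0.58365.
Apparent dip = arctan|0.58365| = 30.3° (true dip is 35.9°, so apparent ≤ true as expected).

30.3°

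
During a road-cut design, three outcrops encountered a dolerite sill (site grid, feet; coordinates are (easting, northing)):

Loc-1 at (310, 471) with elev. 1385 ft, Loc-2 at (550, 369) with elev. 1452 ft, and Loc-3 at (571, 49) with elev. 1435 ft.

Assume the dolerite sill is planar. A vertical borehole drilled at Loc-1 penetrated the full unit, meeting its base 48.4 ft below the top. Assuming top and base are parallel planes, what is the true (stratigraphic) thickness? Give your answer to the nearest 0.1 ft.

Let the plane be z = a·E + b·N + c.
Loc-2−Loc-1: 240a − 102b = 67;  Loc-3−Loc-1: 261a − 422b = 50.
Solving gives a = 0.31040, b = 0.07350.
|∇z| = √(a²+b²) = 0.31898, so dip δ = arctan(0.31898) = 17.69°.
True thickness = vertical thickness × cos δ = 48.4 × cos 17.69° = 46.1 ft.

46.1 ft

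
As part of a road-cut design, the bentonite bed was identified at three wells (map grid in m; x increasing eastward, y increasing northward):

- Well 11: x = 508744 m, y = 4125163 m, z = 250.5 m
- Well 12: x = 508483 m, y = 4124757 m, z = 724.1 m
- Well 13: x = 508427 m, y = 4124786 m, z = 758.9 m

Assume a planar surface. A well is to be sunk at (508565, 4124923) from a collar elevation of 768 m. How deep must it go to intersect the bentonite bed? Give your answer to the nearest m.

Let the plane be z = a·x + b·y + c.
Well 12−Well 11: −261a − 406b = 473.6;  Well 13−Well 11: −317a − 377b = 508.4.
Solving gives a = −0.91942584, b = −0.57544300.
Then c = 250.5 − a·508744 − b·4125163 = 2841799.03.
At (508565, 4124923): z_contact = −467587.8 − 2373658.1 + 2841799.03 = 553.2 m.
Depth below ground = 768 − 553.2 = 215 m.

215 m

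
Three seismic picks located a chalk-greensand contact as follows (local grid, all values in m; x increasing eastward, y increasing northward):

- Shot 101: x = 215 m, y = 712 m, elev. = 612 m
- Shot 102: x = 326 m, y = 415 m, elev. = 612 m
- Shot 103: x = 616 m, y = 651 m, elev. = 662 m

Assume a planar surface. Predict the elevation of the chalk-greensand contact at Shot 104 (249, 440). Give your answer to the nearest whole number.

603 m

Let the plane be z = a·x + b·y + c.
Shot 102−Shot 101: 111a − 297b = 0;  Shot 103−Shot 101: 401a − 61b = 50.
Solving gives a = 0.13220, b = 0.04941.
Then c = 612 − a·215 − b·712 = 548.40.
At (249, 440): z = 32.9 + 21.7 + 548.40 = 603.1 m.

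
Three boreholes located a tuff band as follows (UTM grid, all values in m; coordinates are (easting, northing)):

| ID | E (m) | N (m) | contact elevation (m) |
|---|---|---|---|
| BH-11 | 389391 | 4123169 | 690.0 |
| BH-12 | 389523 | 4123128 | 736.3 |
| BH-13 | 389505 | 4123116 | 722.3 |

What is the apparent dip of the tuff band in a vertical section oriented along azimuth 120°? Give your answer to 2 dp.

Let the plane be z = a·E + b·N + c.
BH-12−BH-11: 132a − 41b = 46.3;  BH-13−BH-11: 114a − 53b = 32.3.
Solving gives a = 0.48648, b = 0.43695.
Unit vector along 120° is (sin 120°, cos 120°) = (0.8660, -0.5000).
Slope in that direction = a·(0.8660) + b·(-0.5000) = 0.20283.
Apparent dip = arctan|0.20283| = 11.47° (true dip is 33.2°, so apparent ≤ true as expected).

11.47°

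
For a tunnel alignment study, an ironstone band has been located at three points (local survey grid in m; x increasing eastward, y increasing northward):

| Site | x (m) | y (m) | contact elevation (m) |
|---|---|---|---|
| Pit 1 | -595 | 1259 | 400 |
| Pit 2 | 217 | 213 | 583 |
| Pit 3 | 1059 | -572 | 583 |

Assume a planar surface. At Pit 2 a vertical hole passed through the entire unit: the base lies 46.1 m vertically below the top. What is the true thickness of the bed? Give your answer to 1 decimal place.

Two edge vectors: Pit 1→Pit 2 = (812, -1046, 183), Pit 1→Pit 3 = (1654, -1831, 183).
Normal n = (Pit 1→Pit 2) × (Pit 1→Pit 3) = (143655, 154086, 243312).
So ∂z/∂x = −n_x/n_z = −0.59041 and ∂z/∂y = −n_y/n_z = −0.63329.
|∇z| = √(a²+b²) = 0.86582, so dip δ = arctan(0.86582) = 40.89°.
True thickness = vertical thickness × cos δ = 46.1 × cos 40.89° = 34.9 m.

34.9 m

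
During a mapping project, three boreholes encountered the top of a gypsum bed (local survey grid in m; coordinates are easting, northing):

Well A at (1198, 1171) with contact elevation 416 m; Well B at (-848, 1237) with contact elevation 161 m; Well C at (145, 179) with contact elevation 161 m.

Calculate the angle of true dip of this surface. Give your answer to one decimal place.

10.0°

Two edge vectors: Well A→Well B = (-2046, 66, -255), Well A→Well C = (-1053, -992, -255).
Normal n = (Well A→Well B) × (Well A→Well C) = (-269790, -253215, 2099130).
So ∂z/∂easting = −n_x/n_z = 0.12852 and ∂z/∂northing = −n_y/n_z = 0.12063.
Gradient magnitude |∇z| = √(a² + b²) = √(0.01652 + 0.01455) = 0.17627.
True dip = arctan(0.17627) = 10.0°, dipping toward SW (azimuth ≈ 227°).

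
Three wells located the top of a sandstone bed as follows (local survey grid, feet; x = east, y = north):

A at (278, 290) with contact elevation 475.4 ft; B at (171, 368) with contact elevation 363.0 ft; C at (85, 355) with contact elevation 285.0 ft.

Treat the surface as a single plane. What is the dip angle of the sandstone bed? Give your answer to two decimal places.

43.40°

Two edge vectors: A→B = (-107, 78, -112.4), A→C = (-193, 65, -190.4).
Normal n = (A→B) × (A→C) = (-7545.2, 1320.4, 8099).
So ∂z/∂x = −n_x/n_z = 0.93162 and ∂z/∂y = −n_y/n_z = −0.16303.
Gradient magnitude |∇z| = √(a² + b²) = √(0.86792 + 0.02658) = 0.94578.
True dip = arctan(0.94578) = 43.40°, dipping toward W (azimuth ≈ 280°).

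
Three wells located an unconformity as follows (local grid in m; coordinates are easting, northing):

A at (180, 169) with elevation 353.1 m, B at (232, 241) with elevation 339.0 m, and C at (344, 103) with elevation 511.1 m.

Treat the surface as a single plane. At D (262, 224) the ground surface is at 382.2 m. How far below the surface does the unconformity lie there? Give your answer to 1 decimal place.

10.9 m

Let the plane be z = a·easting + b·northing + c.
B−A: 52a + 72b = −14.1;  C−A: 164a − 66b = 158.
Solving gives a = 0.68539, b = −0.69084.
Then c = 353.1 − a·180 − b·169 = 346.48.
At (262, 224): z_contact = 179.57 − 154.75 + 346.48 = 371.31 m.
Depth below ground = 382.2 − 371.31 = 10.9 m.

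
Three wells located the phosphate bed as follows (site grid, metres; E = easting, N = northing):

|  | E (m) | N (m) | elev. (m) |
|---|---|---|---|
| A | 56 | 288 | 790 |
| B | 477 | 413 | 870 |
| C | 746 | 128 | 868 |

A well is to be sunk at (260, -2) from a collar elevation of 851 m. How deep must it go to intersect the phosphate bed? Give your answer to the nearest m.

Let the plane be z = a·E + b·N + c.
B−A: 421a + 125b = 80;  C−A: 690a − 160b = 78.
Solving gives a = 0.14680, b = 0.14558.
Then c = 790 − a·56 − b·288 = 739.85.
At (260, -2): z_contact = 38.2 − 0.3 + 739.85 = 777.7 m.
Depth below ground = 851 − 777.7 = 73 m.

73 m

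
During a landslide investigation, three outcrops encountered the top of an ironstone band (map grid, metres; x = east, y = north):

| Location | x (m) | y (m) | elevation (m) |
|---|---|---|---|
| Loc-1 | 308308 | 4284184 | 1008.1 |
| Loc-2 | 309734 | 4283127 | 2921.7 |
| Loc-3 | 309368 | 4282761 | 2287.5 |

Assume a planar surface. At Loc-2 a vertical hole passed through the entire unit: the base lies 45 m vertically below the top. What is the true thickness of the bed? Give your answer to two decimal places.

24.68 m

Two edge vectors: Loc-1→Loc-2 = (1426, -1057, 1913.6), Loc-1→Loc-3 = (1060, -1423, 1279.4).
Normal n = (Loc-1→Loc-2) × (Loc-1→Loc-3) = (1370727, 203991.6, -908778).
So ∂z/∂x = −n_x/n_z = 1.50832 and ∂z/∂y = −n_y/n_z = 0.22447.
|∇z| = √(a²+b²) = 1.52493, so dip δ = arctan(1.52493) = 56.74°.
True thickness = vertical thickness × cos δ = 45 × cos 56.74° = 24.68 m.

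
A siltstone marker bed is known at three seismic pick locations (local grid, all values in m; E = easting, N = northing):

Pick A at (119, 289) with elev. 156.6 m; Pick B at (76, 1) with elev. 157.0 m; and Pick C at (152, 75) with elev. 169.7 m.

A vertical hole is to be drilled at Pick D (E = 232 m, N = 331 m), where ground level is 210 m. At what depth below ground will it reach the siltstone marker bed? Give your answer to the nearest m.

32 m

Two edge vectors: Pick A→Pick B = (-43, -288, 0.4), Pick A→Pick C = (33, -214, 13.1).
Normal n = (Pick A→Pick B) × (Pick A→Pick C) = (-3687.2, 576.5, 18706).
So ∂z/∂E = −n_x/n_z = 0.19711 and ∂z/∂N = −n_y/n_z = −0.03082.
Intercept c from Pick A: 156.6 − 23.46 + 8.91 = 142.05.
At (232, 331): z_contact = 45.7 − 10.2 + 142.05 = 177.6 m.
Depth below ground = 210 − 177.6 = 32 m.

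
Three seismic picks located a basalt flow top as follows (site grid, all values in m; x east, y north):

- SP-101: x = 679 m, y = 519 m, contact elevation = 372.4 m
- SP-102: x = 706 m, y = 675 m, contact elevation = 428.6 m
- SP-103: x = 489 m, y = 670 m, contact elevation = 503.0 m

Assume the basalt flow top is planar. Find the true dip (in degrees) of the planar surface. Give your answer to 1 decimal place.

28.8°

Let the plane be z = a·x + b·y + c.
SP-102−SP-101: 27a + 156b = 56.2;  SP-103−SP-101: −190a + 151b = 130.6.
Solving gives a = −0.35256, b = 0.42128.
Gradient magnitude |∇z| = √(a² + b²) = √(0.12430 + 0.17747) = 0.54934.
True dip = arctan(0.54934) = 28.8°, dipping toward SE (azimuth ≈ 140°).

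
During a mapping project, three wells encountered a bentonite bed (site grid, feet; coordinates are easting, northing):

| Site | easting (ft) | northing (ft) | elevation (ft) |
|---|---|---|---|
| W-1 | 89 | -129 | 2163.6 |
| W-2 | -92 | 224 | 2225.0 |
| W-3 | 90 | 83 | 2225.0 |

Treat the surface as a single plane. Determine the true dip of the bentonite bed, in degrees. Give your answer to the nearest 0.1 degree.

Let the plane be z = a·easting + b·northing + c.
W-2−W-1: −181a + 353b = 61.4;  W-3−W-1: 1a + 212b = 61.4.
Solving gives a = 0.22356, b = 0.28857.
Gradient magnitude |∇z| = √(a² + b²) = √(0.04998 + 0.08327) = 0.36504.
True dip = arctan(0.36504) = 20.1°, dipping toward SW (azimuth ≈ 218°).

20.1°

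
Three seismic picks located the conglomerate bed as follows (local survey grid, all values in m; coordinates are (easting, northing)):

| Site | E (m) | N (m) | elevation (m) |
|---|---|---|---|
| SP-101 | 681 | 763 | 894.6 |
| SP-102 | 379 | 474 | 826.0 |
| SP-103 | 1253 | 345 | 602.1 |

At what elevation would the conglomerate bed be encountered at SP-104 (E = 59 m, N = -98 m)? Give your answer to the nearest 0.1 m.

Let the plane be z = a·E + b·N + c.
SP-102−SP-101: −302a − 289b = −68.6;  SP-103−SP-101: 572a − 418b = −292.5.
Solving gives a = −0.191593, b = 0.437581.
Then c = 894.6 − a·681 − b·763 = 691.20.
At (59, -98): z = −11.3 − 42.9 + 691.20 = 637.0 m.

637.0 m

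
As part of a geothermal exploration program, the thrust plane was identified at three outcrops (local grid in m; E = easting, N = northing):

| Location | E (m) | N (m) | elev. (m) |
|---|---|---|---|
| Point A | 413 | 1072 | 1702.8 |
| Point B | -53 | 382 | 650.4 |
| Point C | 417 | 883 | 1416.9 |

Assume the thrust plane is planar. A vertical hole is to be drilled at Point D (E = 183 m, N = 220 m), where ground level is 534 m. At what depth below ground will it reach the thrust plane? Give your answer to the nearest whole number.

124 m

Two edge vectors: Point A→Point B = (-466, -690, -1052.4), Point A→Point C = (4, -189, -285.9).
Normal n = (Point A→Point B) × (Point A→Point C) = (-1632.6, -137439, 90834).
So ∂z/∂E = −n_x/n_z = 0.01797 and ∂z/∂N = −n_y/n_z = 1.51308.
Intercept c from Point A: 1702.8 − 7.42 − 1622.02 = 73.36.
At (183, 220): z_contact = 3.3 + 332.9 + 73.36 = 409.5 m.
Depth below ground = 534 − 409.5 = 124 m.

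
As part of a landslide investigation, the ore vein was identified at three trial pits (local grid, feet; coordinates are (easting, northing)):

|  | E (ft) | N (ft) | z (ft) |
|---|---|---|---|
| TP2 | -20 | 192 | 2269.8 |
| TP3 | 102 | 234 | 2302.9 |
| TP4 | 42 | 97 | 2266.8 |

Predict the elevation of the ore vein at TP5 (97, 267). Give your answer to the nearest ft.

Let the plane be z = a·E + b·N + c.
TP3−TP2: 122a + 42b = 33.1;  TP4−TP2: 62a − 95b = −3.
Solving gives a = 0.21266, b = 0.17037.
Then c = 2269.8 − a·-20 − b·192 = 2241.34.
At (97, 267): z = 20.6 + 45.5 + 2241.34 = 2307.5 ft.

2307 ft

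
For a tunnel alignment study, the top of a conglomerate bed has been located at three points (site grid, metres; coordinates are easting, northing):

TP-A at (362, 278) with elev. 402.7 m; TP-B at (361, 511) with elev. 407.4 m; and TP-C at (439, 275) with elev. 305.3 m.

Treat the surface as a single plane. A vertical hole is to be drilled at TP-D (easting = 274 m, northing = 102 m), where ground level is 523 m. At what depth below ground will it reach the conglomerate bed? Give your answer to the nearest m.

12 m

Let the plane be z = a·easting + b·northing + c.
TP-B−TP-A: −1a + 233b = 4.7;  TP-C−TP-A: 77a − 3b = −97.4.
Solving gives a = −1.26436, b = 0.01475.
Then c = 402.7 − a·362 − b·278 = 856.30.
At (274, 102): z_contact = −346.4 + 1.5 + 856.30 = 511.4 m.
Depth below ground = 523 − 511.4 = 12 m.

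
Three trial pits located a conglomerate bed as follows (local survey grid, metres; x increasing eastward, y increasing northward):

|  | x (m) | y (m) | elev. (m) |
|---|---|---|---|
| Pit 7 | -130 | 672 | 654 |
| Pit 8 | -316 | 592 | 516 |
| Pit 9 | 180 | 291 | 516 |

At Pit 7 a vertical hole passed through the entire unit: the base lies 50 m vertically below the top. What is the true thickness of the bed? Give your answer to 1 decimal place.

Let the plane be z = a·x + b·y + c.
Pit 8−Pit 7: −186a − 80b = −138;  Pit 9−Pit 7: 310a − 381b = −138.
Solving gives a = 0.43420, b = 0.71549.
|∇z| = √(a²+b²) = 0.83693, so dip δ = arctan(0.83693) = 39.93°.
True thickness = vertical thickness × cos δ = 50 × cos 39.93° = 38.3 m.

38.3 m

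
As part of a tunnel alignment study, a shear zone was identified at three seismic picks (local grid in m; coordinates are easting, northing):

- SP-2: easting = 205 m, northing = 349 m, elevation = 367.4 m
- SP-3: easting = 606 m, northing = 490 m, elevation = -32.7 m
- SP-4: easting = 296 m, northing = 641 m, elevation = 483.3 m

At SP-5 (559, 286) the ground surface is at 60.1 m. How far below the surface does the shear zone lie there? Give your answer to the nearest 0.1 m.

Two edge vectors: SP-2→SP-3 = (401, 141, -400.1), SP-2→SP-4 = (91, 292, 115.9).
Normal n = (SP-2→SP-3) × (SP-2→SP-4) = (133171.1, -82885, 104261).
So ∂z/∂easting = −n_x/n_z = −1.27729 and ∂z/∂northing = −n_y/n_z = 0.79498.
Intercept c from SP-2: 367.4 + 261.84 − 277.45 = 351.80.
At (559, 286): z_contact = −714.00 + 227.36 + 351.80 = -134.84 m.
Depth below ground = 60.1 − (-134.84) = 194.9 m.

194.9 m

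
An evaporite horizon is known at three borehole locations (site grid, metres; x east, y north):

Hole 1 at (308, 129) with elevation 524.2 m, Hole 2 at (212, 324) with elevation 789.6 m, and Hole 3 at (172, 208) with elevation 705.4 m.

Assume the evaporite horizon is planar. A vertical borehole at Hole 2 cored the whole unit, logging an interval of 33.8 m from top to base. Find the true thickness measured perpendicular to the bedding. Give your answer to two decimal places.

Two edge vectors: Hole 1→Hole 2 = (-96, 195, 265.4), Hole 1→Hole 3 = (-136, 79, 181.2).
Normal n = (Hole 1→Hole 2) × (Hole 1→Hole 3) = (14367.4, -18699.2, 18936).
So ∂z/∂x = −n_x/n_z = −0.75873 and ∂z/∂y = −n_y/n_z = 0.98749.
|∇z| = √(a²+b²) = 1.24532, so dip δ = arctan(1.24532) = 51.24°.
True thickness = vertical thickness × cos δ = 33.8 × cos 51.24° = 21.16 m.

21.16 m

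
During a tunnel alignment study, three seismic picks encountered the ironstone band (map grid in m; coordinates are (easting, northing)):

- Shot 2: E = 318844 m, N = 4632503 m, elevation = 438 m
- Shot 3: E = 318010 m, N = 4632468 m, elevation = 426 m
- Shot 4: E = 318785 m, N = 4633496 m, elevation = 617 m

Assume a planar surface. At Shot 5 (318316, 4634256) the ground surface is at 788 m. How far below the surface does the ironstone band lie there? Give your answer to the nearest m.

Let the plane be z = a·E + b·N + c.
Shot 3−Shot 2: −834a − 35b = −12;  Shot 4−Shot 2: −59a + 993b = 179.
Solving gives a = 0.00680657, b = 0.18066625.
Then c = 438 − a·318844 − b·4632503 = −838669.19.
At (318316, 4634256): z_contact = 2166.6 + 837253.7 − 838669.19 = 751.1 m.
Depth below ground = 788 − 751.1 = 37 m.

37 m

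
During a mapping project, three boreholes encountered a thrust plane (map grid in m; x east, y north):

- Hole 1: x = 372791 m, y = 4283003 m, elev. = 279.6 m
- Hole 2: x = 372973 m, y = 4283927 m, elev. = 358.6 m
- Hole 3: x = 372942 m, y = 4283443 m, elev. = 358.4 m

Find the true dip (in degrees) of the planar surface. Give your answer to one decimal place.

32.7°

Let the plane be z = a·x + b·y + c.
Hole 2−Hole 1: 182a + 924b = 79;  Hole 3−Hole 1: 151a + 440b = 78.8.
Solving gives a = 0.64012, b = −0.04059.
Gradient magnitude |∇z| = √(a² + b²) = √(0.40975 + 0.00165) = 0.64140.
True dip = arctan(0.64140) = 32.7°, dipping toward W (azimuth ≈ 274°).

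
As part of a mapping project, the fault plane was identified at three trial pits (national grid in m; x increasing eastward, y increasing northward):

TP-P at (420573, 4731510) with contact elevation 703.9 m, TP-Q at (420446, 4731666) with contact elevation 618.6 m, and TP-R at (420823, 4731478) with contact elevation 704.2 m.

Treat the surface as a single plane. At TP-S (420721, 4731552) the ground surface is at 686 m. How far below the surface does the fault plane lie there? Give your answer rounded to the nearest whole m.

19 m

Two edge vectors: TP-P→TP-Q = (-127, 156, -85.3), TP-P→TP-R = (250, -32, 0.3).
Normal n = (TP-P→TP-Q) × (TP-P→TP-R) = (-2682.8, -21286.9, -34936).
So ∂z/∂x = −n_x/n_z = −0.07679185 and ∂z/∂y = −n_y/n_z = −0.60931131.
Intercept c from TP-P: 703.9 + 32296.58 + 2882962.57 = 2915963.04.
At (420721, 4731552): z_contact = −32307.9 − 2882988.2 + 2915963.04 = 666.9 m.
Depth below ground = 686 − 666.9 = 19 m.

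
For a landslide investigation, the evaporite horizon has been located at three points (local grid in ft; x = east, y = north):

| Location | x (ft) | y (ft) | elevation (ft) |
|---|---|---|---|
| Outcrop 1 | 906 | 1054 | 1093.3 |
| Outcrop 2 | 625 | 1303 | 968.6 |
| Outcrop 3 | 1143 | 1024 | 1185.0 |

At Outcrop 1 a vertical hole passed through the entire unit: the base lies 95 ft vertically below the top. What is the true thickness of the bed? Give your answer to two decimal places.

88.66 ft

Let the plane be z = a·x + b·y + c.
Outcrop 2−Outcrop 1: −281a + 249b = −124.7;  Outcrop 3−Outcrop 1: 237a − 30b = 91.7.
Solving gives a = 0.37744, b = −0.07485.
|∇z| = √(a²+b²) = 0.38480, so dip δ = arctan(0.38480) = 21.05°.
True thickness = vertical thickness × cos δ = 95 × cos 21.05° = 88.66 ft.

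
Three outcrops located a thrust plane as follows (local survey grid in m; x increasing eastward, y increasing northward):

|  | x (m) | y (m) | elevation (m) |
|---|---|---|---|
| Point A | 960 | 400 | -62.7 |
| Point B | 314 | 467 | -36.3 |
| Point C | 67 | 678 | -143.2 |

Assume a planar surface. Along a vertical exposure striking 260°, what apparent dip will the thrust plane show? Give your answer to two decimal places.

12.10°

Two edge vectors: Point A→Point B = (-646, 67, 26.4), Point A→Point C = (-893, 278, -80.5).
Normal n = (Point A→Point B) × (Point A→Point C) = (-12732.7, -75578.2, -119757).
So ∂z/∂x = −n_x/n_z = −0.10632 and ∂z/∂y = −n_y/n_z = −0.63110.
Unit vector along 260° is (sin 260°, cos 260°) = (-0.9848, -0.1736).
Slope in that direction = a·(-0.9848) + b·(-0.1736) = 0.21429.
Apparent dip = arctan|0.21429| = 12.10° (true dip is 32.6°, so apparent ≤ true as expected).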